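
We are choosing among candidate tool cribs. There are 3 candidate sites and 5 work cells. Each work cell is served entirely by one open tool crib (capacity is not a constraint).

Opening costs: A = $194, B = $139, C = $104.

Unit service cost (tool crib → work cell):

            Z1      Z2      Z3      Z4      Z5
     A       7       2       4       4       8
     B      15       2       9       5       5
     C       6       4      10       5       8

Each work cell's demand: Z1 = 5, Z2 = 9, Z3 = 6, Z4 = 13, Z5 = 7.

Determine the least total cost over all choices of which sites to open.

Minimum total cost: 351

For any fixed open set, each work cell goes to its cheapest open site; total = fixed + service.
{C}: Z1→C 6·5=30, Z2→C 4·9=36, Z3→C 10·6=60, Z4→C 5·13=65, Z5→C 8·7=56. Service 247; fixed 104; total 351.
{A}: service 185 + fixed 194 = 379
{B}: service 247 + fixed 139 = 386
{A, B, C}: service 159 + fixed 437 = 596
No other subset beats 351.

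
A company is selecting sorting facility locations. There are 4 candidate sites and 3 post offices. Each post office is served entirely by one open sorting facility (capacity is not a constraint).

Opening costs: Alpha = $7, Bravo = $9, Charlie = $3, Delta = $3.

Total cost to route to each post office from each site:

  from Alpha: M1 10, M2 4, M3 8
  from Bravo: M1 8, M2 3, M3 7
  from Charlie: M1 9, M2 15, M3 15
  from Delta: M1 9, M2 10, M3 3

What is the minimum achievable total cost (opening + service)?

For any fixed open set, each post office goes to its cheapest open site; total = fixed + service.
{Delta}: M1→Delta 9, M2→Delta 10, M3→Delta 3. Service 22; fixed 3; total 25.
{Alpha, Delta}: service 16 + fixed 10 = 26
{Bravo, Delta}: service 14 + fixed 12 = 26
{Alpha, Bravo, Charlie, Delta}: service 14 + fixed 22 = 36
No other subset beats 25.

Minimum total cost: 25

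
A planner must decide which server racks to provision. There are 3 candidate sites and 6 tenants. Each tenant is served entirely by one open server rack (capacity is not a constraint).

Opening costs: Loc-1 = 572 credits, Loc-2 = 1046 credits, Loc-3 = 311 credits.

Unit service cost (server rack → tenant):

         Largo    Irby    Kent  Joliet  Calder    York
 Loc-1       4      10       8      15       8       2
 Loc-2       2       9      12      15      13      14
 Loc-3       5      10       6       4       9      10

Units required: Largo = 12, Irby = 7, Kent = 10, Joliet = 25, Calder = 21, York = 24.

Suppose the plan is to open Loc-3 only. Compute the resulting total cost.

Each tenant is assigned to its cheapest site among the open ones.
{Loc-3}: Largo→Loc-3 5·12=60, Irby→Loc-3 10·7=70, Kent→Loc-3 6·10=60, Joliet→Loc-3 4·25=100, Calder→Loc-3 9·21=189, York→Loc-3 10·24=240. Service 719; fixed 311; total 1030.

Total cost: 1030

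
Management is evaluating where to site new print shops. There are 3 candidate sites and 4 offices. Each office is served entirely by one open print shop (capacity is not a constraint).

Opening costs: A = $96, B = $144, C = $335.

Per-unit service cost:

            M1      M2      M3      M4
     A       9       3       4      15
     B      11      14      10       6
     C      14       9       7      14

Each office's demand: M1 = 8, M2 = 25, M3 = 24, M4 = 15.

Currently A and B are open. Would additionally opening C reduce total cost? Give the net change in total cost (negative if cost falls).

Current service cost with {A, B}: 333.
Adding C: each office re-picks its cheapest; new service cost 333, saving 0.
Extra fixed cost: 335. Net change = 335 − 0 = 335.
(Totals: 573 → 908.)

No — net change +335 (cost rises by 335).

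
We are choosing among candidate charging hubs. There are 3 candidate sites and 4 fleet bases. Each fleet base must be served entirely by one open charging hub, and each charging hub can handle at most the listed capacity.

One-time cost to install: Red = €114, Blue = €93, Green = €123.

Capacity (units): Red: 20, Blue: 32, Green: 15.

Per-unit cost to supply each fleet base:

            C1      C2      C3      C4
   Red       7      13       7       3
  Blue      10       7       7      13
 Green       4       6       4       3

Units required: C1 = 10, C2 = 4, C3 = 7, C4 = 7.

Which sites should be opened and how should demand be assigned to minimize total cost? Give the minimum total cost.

Minimum total cost: 361

Open {Blue}: C1→Blue 10·10=100, C2→Blue 7·4=28, C3→Blue 7·7=49, C4→Blue 13·7=91.
Loads: Blue carries 28/32. Service 268; fixed 93; total 361.
Next best feasible plan costs 371.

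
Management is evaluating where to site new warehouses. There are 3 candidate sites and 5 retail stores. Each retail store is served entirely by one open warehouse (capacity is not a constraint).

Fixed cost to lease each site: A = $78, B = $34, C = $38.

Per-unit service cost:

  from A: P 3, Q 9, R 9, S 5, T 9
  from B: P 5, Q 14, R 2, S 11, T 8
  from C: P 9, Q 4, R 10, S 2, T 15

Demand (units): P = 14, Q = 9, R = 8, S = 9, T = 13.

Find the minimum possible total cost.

Minimum total cost: 316

For any fixed open set, each retail store goes to its cheapest open site; total = fixed + service.
{B, C}: P→B 5·14=70, Q→C 4·9=36, R→B 2·8=16, S→C 2·9=18, T→B 8·13=104. Service 244; fixed 72; total 316.
{A, B, C}: P→A 3·14=42, Q→C 4·9=36, R→B 2·8=16, S→C 2·9=18, T→B 8·13=104. Service 216; fixed 150; total 366.
{A, B}: P→A 3·14=42, Q→A 9·9=81, R→B 2·8=16, S→A 5·9=45, T→B 8·13=104. Service 288; fixed 112; total 400.
{B}: service 415 + fixed 34 = 449
(All 7 nonempty subsets were checked; B and C is lowest.)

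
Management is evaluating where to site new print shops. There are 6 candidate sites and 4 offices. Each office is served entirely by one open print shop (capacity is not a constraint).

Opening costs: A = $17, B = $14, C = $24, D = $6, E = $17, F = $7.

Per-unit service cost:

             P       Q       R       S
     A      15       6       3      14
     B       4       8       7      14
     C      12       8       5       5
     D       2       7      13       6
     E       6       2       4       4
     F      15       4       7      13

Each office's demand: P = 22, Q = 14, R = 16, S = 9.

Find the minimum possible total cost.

For any fixed open set, each office goes to its cheapest open site; total = fixed + service.
{D, E}: P→D 2·22=44, Q→E 2·14=28, R→E 4·16=64, S→E 4·9=36. Service 172; fixed 23; total 195.
{A, D, E}: P→D 2·22=44, Q→E 2·14=28, R→A 3·16=48, S→E 4·9=36. Service 156; fixed 40; total 196.
{D, E, F}: P→D 2·22=44, Q→E 2·14=28, R→E 4·16=64, S→E 4·9=36. Service 172; fixed 30; total 202.
{A, B, C, D, E, F}: service 156 + fixed 85 = 241
No other subset beats 195.

Minimum total cost: 195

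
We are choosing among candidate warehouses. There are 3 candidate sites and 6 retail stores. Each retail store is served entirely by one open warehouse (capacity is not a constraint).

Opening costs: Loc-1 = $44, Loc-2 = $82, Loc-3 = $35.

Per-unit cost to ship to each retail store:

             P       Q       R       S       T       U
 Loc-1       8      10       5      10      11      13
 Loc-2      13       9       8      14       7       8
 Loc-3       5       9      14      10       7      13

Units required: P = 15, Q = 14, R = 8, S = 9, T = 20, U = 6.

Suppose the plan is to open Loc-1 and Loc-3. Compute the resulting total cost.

Each retail store is assigned to its cheapest site among the open ones.
{Loc-1, Loc-3}: P→Loc-3 5·15=75, Q→Loc-3 9·14=126, R→Loc-1 5·8=40, S→Loc-1 10·9=90, T→Loc-3 7·20=140, U→Loc-1 13·6=78. Service 549; fixed 79; total 628.

Total cost: 628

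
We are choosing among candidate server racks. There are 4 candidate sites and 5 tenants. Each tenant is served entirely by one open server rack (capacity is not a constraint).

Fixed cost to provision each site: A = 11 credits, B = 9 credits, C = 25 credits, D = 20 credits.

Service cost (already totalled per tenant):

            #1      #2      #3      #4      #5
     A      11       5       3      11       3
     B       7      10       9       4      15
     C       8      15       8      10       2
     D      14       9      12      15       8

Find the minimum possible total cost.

For any fixed open set, each tenant goes to its cheapest open site; total = fixed + service.
{A, B}: #1→B 7, #2→A 5, #3→A 3, #4→B 4, #5→A 3. Service 22; fixed 20; total 42.
{A}: #1→A 11, #2→A 5, #3→A 3, #4→A 11, #5→A 3. Service 33; fixed 11; total 44.
{B}: service 45 + fixed 9 = 54
{A, B, C, D}: service 21 + fixed 65 = 86
No other subset beats 42.

Minimum total cost: 42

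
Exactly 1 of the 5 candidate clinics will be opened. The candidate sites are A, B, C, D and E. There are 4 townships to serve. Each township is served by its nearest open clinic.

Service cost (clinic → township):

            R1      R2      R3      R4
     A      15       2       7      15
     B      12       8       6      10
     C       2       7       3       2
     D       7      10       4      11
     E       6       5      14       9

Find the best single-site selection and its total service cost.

With exactly 1 open, each township uses its cheapest among the chosen.
{C}: R1→C 2, R2→C 7, R3→C 3, R4→C 2. Service cost 14.
{D}: service cost 32
{E}: service cost 34
Among all 5 size-1 choices, {C} is lowest.

Choose C only; total service cost 14.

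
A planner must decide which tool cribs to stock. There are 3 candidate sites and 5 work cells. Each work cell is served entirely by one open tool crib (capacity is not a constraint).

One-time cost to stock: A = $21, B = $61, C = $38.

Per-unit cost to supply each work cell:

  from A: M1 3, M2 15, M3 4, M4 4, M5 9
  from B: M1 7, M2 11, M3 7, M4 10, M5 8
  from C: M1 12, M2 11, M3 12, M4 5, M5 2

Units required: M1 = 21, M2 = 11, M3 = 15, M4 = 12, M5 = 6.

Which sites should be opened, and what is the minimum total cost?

For any fixed open set, each work cell goes to its cheapest open site; total = fixed + service.
{A, C}: M1→A 3·21=63, M2→C 11·11=121, M3→A 4·15=60, M4→A 4·12=48, M5→C 2·6=12. Service 304; fixed 59; total 363.
{A}: service 390 + fixed 21 = 411
{A, B}: service 340 + fixed 82 = 422
{A, B, C}: service 304 + fixed 120 = 424
(All 7 nonempty subsets were checked; A and C is lowest.)

Open A and C; minimum total cost 363.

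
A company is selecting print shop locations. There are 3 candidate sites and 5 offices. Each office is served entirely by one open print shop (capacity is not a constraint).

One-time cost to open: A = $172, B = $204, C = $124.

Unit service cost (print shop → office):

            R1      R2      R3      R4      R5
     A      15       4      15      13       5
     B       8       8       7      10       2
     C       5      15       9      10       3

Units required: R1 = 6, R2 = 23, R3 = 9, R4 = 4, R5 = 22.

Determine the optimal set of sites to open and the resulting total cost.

Open B only; minimum total cost 583.

For any fixed open set, each office goes to its cheapest open site; total = fixed + service.
{B}: R1→B 8·6=48, R2→B 8·23=184, R3→B 7·9=63, R4→B 10·4=40, R5→B 2·22=44. Service 379; fixed 204; total 583.
{A, C}: service 309 + fixed 296 = 605
{A}: R1→A 15·6=90, R2→A 4·23=92, R3→A 15·9=135, R4→A 13·4=52, R5→A 5·22=110. Service 479; fixed 172; total 651.
{A, B, C}: service 269 + fixed 500 = 769
(All 7 nonempty subsets were checked; B only is lowest.)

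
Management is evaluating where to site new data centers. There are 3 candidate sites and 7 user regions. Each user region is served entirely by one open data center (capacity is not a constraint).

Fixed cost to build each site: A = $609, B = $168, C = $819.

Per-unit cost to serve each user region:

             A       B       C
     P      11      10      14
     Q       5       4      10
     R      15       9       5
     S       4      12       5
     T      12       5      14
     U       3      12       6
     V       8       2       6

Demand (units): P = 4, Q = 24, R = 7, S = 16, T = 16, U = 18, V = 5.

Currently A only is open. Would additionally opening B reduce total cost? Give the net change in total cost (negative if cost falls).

Yes — net change −44 (cost falls by 44).

Current service cost with {A}: 619.
Adding B: each user region re-picks its cheapest; new service cost 407, saving 212.
Extra fixed cost: 168. Net change = 168 − 212 = -44.
(Totals: 1228 → 1184.)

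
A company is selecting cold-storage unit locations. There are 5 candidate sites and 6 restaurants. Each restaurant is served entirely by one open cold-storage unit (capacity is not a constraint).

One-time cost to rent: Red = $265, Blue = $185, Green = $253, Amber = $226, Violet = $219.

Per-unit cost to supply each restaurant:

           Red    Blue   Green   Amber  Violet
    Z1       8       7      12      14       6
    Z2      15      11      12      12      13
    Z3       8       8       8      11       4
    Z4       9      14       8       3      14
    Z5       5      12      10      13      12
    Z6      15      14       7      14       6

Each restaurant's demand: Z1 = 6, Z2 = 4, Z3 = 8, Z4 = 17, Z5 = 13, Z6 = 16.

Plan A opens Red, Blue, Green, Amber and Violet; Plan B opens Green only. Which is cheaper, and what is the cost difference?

Plan B is cheaper by 657.

Plan A: {Red, Blue, Green, Amber, Violet}: Z1→Violet 6·6=36, Z2→Blue 11·4=44, Z3→Violet 4·8=32, Z4→Amber 3·17=51, Z5→Red 5·13=65, Z6→Violet 6·16=96. Service 324; fixed 1148; total 1472.
Plan B: {Green}: Z1→Green 12·6=72, Z2→Green 12·4=48, Z3→Green 8·8=64, Z4→Green 8·17=136, Z5→Green 10·13=130, Z6→Green 7·16=112. Service 562; fixed 253; total 815.
Difference: |1472 − 815| = 657.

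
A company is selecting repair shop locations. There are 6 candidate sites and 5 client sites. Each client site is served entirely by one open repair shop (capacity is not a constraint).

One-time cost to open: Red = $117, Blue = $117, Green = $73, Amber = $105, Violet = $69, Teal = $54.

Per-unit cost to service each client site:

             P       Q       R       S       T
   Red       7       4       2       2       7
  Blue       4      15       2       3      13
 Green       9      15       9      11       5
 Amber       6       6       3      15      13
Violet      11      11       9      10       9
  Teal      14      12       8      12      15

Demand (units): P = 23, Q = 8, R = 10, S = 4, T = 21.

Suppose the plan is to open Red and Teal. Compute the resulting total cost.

Each client site is assigned to its cheapest site among the open ones.
{Red, Teal}: P→Red 7·23=161, Q→Red 4·8=32, R→Red 2·10=20, S→Red 2·4=8, T→Red 7·21=147. Service 368; fixed 171; total 539.

Total cost: 539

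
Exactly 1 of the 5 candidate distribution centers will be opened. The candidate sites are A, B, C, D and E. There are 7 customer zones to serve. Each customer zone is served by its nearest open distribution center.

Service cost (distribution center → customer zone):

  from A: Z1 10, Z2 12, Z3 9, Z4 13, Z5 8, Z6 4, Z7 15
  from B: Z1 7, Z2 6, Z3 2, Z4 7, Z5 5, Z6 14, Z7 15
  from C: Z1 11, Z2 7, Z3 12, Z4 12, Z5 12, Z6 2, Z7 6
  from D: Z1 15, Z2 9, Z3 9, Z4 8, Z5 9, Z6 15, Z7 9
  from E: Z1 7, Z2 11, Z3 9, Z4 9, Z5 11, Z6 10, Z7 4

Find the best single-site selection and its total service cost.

Choose B only; total service cost 56.

With exactly 1 open, each customer zone uses its cheapest among the chosen.
{B}: Z1→B 7, Z2→B 6, Z3→B 2, Z4→B 7, Z5→B 5, Z6→B 14, Z7→B 15. Service cost 56.
{E}: service cost 61
{C}: service cost 62
Among all 5 size-1 choices, {B} is lowest.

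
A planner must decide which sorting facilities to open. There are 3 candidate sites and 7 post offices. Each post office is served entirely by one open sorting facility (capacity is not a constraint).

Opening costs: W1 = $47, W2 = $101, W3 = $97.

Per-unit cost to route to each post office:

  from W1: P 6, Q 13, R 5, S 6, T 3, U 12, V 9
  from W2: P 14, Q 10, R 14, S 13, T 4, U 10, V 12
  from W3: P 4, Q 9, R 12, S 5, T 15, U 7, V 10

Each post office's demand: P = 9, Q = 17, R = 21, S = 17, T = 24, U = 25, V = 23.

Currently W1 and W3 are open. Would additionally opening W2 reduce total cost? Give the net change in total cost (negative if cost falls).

No — net change +101 (cost rises by 101).

Current service cost with {W1, W3}: 833.
Adding W2: each post office re-picks its cheapest; new service cost 833, saving 0.
Extra fixed cost: 101. Net change = 101 − 0 = 101.
(Totals: 977 → 1078.)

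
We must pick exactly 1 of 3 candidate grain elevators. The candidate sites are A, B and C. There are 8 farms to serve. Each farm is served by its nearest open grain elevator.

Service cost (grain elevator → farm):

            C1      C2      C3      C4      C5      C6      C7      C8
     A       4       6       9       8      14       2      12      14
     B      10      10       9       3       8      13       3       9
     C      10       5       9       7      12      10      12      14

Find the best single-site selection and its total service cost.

With exactly 1 open, each farm uses its cheapest among the chosen.
{B}: C1→B 10, C2→B 10, C3→B 9, C4→B 3, C5→B 8, C6→B 13, C7→B 3, C8→B 9. Service cost 65.
{A}: service cost 69
{C}: service cost 79
Among all 3 size-1 choices, {B} is lowest.

Choose B only; total service cost 65.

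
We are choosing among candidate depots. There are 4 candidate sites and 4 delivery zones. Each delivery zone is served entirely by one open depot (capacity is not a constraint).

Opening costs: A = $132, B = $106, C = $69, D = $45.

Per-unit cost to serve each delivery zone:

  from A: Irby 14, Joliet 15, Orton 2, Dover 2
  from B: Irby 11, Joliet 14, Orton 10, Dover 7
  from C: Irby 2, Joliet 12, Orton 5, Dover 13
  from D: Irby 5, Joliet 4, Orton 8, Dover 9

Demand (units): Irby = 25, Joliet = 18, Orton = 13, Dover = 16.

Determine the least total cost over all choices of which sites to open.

Minimum total cost: 426

For any fixed open set, each delivery zone goes to its cheapest open site; total = fixed + service.
{A, C, D}: Irby→C 2·25=50, Joliet→D 4·18=72, Orton→A 2·13=26, Dover→A 2·16=32. Service 180; fixed 246; total 426.
{A, D}: Irby→D 5·25=125, Joliet→D 4·18=72, Orton→A 2·13=26, Dover→A 2·16=32. Service 255; fixed 177; total 432.
{C, D}: Irby→C 2·25=50, Joliet→D 4·18=72, Orton→C 5·13=65, Dover→D 9·16=144. Service 331; fixed 114; total 445.
{A, B, C, D}: Irby→C 2·25=50, Joliet→D 4·18=72, Orton→A 2·13=26, Dover→A 2·16=32. Service 180; fixed 352; total 532.
No other subset beats 426.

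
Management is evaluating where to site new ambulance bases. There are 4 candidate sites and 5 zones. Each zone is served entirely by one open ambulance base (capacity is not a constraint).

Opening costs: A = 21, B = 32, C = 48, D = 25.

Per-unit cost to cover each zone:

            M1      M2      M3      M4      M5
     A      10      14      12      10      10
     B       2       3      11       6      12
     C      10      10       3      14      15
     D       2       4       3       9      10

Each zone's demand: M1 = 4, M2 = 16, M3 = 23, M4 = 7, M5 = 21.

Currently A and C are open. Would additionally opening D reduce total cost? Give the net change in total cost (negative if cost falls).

Yes — net change −110 (cost falls by 110).

Current service cost with {A, C}: 549.
Adding D: each zone re-picks its cheapest; new service cost 414, saving 135.
Extra fixed cost: 25. Net change = 25 − 135 = -110.
(Totals: 618 → 508.)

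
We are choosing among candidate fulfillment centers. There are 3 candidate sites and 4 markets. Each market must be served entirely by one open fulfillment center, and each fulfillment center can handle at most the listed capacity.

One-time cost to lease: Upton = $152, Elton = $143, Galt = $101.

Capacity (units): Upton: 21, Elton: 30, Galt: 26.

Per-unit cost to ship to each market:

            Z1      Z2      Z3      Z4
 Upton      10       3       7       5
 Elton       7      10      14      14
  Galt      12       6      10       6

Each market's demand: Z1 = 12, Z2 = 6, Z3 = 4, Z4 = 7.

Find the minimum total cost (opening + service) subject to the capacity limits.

Open {Elton}: Z1→Elton 7·12=84, Z2→Elton 10·6=60, Z3→Elton 14·4=56, Z4→Elton 14·7=98.
Loads: Elton carries 29/30. Service 298; fixed 143; total 441.
Next best feasible plan costs 446.

Minimum total cost: 441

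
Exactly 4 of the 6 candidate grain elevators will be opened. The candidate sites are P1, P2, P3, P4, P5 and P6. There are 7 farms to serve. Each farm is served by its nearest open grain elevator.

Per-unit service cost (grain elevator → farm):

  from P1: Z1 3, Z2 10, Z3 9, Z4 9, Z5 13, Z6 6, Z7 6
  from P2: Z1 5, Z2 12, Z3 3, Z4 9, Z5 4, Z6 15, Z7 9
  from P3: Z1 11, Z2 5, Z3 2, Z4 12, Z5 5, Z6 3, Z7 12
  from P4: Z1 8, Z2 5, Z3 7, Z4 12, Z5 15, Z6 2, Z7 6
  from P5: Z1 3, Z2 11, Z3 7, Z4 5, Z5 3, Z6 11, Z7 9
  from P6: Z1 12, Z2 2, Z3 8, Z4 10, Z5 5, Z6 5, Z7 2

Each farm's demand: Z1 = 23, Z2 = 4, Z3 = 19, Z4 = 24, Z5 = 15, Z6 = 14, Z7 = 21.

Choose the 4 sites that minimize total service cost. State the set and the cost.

With exactly 4 open, each farm uses its cheapest among the chosen.
{P3, P4, P5, P6}: Z1→P5 3·23=69, Z2→P6 2·4=8, Z3→P3 2·19=38, Z4→P5 5·24=120, Z5→P5 3·15=45, Z6→P4 2·14=28, Z7→P6 2·21=42. Service cost 350.
{P1, P3, P5, P6}: service cost 364
{P2, P3, P5, P6}: service cost 364
Among all 15 size-4 choices, {P3, P4, P5, P6} is lowest.

Choose P3, P4, P5 and P6; total service cost 350.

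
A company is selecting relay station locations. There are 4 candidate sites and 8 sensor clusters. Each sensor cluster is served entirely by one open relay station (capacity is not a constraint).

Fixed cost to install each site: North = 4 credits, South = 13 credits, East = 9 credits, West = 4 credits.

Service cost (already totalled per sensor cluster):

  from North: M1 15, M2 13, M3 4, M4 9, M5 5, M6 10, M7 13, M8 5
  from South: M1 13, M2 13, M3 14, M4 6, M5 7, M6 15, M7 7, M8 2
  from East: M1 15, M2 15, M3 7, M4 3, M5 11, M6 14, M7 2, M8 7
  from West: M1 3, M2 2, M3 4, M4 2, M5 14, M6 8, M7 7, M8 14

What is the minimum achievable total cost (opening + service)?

Minimum total cost: 44

For any fixed open set, each sensor cluster goes to its cheapest open site; total = fixed + service.
{North, West}: M1→West 3, M2→West 2, M3→North 4, M4→West 2, M5→North 5, M6→West 8, M7→West 7, M8→North 5. Service 36; fixed 8; total 44.
{North, East, West}: service 31 + fixed 17 = 48
{South, West}: service 35 + fixed 17 = 52
{North, South, East, West}: service 28 + fixed 30 = 58
No other subset beats 44.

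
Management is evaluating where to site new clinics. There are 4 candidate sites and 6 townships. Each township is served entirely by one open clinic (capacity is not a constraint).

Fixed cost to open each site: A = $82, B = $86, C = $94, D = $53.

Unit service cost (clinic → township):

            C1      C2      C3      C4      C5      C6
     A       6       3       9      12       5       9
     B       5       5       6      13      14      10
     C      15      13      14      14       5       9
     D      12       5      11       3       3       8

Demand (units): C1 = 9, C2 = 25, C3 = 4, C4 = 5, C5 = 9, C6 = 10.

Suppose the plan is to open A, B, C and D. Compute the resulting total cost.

Each township is assigned to its cheapest site among the open ones.
{A, B, C, D}: C1→B 5·9=45, C2→A 3·25=75, C3→B 6·4=24, C4→D 3·5=15, C5→D 3·9=27, C6→D 8·10=80. Service 266; fixed 315; total 581.

Total cost: 581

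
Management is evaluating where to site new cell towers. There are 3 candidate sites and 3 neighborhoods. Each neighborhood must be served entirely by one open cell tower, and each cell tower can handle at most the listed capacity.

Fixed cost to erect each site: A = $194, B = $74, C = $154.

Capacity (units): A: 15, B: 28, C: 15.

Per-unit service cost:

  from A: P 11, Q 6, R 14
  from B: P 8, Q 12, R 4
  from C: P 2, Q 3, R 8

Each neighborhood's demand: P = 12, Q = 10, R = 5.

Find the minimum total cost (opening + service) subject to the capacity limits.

Open {B}: P→B 8·12=96, Q→B 12·10=120, R→B 4·5=20.
Loads: B carries 27/28. Service 236; fixed 74; total 310.
Next best feasible plan costs 374.

Minimum total cost: 310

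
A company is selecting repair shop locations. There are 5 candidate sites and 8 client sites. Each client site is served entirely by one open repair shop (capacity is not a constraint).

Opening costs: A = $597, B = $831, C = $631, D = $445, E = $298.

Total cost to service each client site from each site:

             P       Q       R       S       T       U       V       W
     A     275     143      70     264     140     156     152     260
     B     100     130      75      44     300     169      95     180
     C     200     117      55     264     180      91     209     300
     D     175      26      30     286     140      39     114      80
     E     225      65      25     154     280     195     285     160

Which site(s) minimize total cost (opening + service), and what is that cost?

For any fixed open set, each client site goes to its cheapest open site; total = fixed + service.
{D}: P→D 175, Q→D 26, R→D 30, S→D 286, T→D 140, U→D 39, V→D 114, W→D 80. Service 890; fixed 445; total 1335.
{D, E}: P→D 175, Q→D 26, R→E 25, S→E 154, T→D 140, U→D 39, V→D 114, W→D 80. Service 753; fixed 743; total 1496.
{E}: service 1389 + fixed 298 = 1687
{A, B, C, D, E}: service 549 + fixed 2802 = 3351
No other subset beats 1335.

Open D only; minimum total cost 1335.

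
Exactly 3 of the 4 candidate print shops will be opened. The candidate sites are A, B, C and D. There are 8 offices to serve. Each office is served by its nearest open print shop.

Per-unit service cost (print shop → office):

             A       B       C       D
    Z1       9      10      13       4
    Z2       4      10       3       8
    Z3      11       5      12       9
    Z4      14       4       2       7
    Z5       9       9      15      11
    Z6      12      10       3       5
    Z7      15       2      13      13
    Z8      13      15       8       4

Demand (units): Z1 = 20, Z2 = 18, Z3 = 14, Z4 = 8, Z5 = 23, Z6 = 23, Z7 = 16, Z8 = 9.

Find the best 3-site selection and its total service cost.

With exactly 3 open, each office uses its cheapest among the chosen.
{B, C, D}: Z1→D 4·20=80, Z2→C 3·18=54, Z3→B 5·14=70, Z4→C 2·8=16, Z5→B 9·23=207, Z6→C 3·23=69, Z7→B 2·16=32, Z8→D 4·9=36. Service cost 564.
{A, B, D}: service cost 644
{A, B, C}: service cost 700
Among all 4 size-3 choices, {B, C, D} is lowest.

Choose B, C and D; total service cost 564.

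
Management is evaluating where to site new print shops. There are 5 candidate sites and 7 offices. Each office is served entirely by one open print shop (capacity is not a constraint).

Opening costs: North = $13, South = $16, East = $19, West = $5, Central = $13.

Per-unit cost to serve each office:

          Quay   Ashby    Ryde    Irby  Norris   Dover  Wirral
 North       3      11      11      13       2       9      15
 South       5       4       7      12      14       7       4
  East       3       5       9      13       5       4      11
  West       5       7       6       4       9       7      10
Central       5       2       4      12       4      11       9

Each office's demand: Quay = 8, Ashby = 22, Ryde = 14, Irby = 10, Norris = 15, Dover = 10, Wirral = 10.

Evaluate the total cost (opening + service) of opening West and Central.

Total cost: 418

Each office is assigned to its cheapest site among the open ones.
{West, Central}: Quay→West 5·8=40, Ashby→Central 2·22=44, Ryde→Central 4·14=56, Irby→West 4·10=40, Norris→Central 4·15=60, Dover→West 7·10=70, Wirral→Central 9·10=90. Service 400; fixed 18; total 418.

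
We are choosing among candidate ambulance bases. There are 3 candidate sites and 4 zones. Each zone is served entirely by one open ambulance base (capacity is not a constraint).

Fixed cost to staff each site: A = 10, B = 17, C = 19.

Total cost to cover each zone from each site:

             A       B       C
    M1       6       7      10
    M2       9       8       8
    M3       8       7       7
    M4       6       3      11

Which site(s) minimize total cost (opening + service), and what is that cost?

For any fixed open set, each zone goes to its cheapest open site; total = fixed + service.
{A}: M1→A 6, M2→A 9, M3→A 8, M4→A 6. Service 29; fixed 10; total 39.
{B}: service 25 + fixed 17 = 42
{A, B}: service 24 + fixed 27 = 51
{A, B, C}: M1→A 6, M2→B 8, M3→B 7, M4→B 3. Service 24; fixed 46; total 70.
(All 7 nonempty subsets were checked; A only is lowest.)

Open A only; minimum total cost 39.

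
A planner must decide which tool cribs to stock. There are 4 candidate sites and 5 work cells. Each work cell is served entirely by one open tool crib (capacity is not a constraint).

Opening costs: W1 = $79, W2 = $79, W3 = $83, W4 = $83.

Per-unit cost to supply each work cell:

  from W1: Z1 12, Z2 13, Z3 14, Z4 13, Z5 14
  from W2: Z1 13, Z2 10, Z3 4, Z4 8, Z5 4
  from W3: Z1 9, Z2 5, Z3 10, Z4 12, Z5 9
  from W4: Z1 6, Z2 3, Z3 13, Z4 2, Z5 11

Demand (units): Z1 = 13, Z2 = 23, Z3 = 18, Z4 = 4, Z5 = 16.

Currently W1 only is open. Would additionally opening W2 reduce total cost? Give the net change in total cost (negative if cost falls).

Current service cost with {W1}: 983.
Adding W2: each work cell re-picks its cheapest; new service cost 554, saving 429.
Extra fixed cost: 79. Net change = 79 − 429 = -350.
(Totals: 1062 → 712.)

Yes — net change −350 (cost falls by 350).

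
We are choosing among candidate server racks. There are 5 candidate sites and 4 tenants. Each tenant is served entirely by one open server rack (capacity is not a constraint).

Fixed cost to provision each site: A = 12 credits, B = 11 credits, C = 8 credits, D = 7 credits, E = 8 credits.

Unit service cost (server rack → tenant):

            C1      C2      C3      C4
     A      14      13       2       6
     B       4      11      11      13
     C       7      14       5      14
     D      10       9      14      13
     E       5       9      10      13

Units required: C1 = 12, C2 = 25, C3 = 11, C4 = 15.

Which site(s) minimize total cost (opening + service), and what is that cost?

Open A, B and D; minimum total cost 415.

For any fixed open set, each tenant goes to its cheapest open site; total = fixed + service.
{A, B, D}: C1→B 4·12=48, C2→D 9·25=225, C3→A 2·11=22, C4→A 6·15=90. Service 385; fixed 30; total 415.
{A, B, E}: C1→B 4·12=48, C2→E 9·25=225, C3→A 2·11=22, C4→A 6·15=90. Service 385; fixed 31; total 416.
{A, E}: service 397 + fixed 20 = 417
{A, B, C, D, E}: service 385 + fixed 46 = 431
No other subset beats 415.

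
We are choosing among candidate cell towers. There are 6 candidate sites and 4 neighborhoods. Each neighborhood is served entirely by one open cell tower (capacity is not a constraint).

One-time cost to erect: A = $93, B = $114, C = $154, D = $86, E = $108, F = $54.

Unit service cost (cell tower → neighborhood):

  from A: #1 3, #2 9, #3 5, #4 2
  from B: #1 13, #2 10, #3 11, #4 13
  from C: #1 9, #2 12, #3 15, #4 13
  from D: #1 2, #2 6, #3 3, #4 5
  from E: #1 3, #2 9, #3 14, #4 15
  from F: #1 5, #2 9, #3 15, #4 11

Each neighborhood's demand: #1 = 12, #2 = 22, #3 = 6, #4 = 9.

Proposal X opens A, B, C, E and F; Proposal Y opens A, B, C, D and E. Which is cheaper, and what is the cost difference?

Proposal Y is cheaper by 58.

Proposal X: {A, B, C, E, F}: #1→A 3·12=36, #2→A 9·22=198, #3→A 5·6=30, #4→A 2·9=18. Service 282; fixed 523; total 805.
Proposal Y: {A, B, C, D, E}: #1→D 2·12=24, #2→D 6·22=132, #3→D 3·6=18, #4→A 2·9=18. Service 192; fixed 555; total 747.
Difference: |805 − 747| = 58.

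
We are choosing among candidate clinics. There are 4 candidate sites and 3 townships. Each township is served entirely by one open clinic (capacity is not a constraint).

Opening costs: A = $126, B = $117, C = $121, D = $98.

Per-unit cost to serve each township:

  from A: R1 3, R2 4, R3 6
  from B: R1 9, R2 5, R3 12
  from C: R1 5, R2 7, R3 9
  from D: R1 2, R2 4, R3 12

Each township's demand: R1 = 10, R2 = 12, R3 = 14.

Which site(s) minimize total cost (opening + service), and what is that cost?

Open A only; minimum total cost 288.

For any fixed open set, each township goes to its cheapest open site; total = fixed + service.
{A}: R1→A 3·10=30, R2→A 4·12=48, R3→A 6·14=84. Service 162; fixed 126; total 288.
{D}: service 236 + fixed 98 = 334
{A, D}: service 152 + fixed 224 = 376
{A, B, C, D}: service 152 + fixed 462 = 614
No other subset beats 288.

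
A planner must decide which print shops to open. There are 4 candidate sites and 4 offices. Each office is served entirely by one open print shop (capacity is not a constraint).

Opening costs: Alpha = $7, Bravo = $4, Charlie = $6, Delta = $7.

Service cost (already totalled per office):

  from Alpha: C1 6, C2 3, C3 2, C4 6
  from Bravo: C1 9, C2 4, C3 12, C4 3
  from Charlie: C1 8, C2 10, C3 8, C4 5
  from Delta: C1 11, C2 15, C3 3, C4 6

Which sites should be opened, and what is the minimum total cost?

Open Alpha only; minimum total cost 24.

For any fixed open set, each office goes to its cheapest open site; total = fixed + service.
{Alpha}: C1→Alpha 6, C2→Alpha 3, C3→Alpha 2, C4→Alpha 6. Service 17; fixed 7; total 24.
{Alpha, Bravo}: service 14 + fixed 11 = 25
{Alpha, Charlie}: service 16 + fixed 13 = 29
{Alpha, Bravo, Charlie, Delta}: service 14 + fixed 24 = 38
(All 15 nonempty subsets were checked; Alpha only is lowest.)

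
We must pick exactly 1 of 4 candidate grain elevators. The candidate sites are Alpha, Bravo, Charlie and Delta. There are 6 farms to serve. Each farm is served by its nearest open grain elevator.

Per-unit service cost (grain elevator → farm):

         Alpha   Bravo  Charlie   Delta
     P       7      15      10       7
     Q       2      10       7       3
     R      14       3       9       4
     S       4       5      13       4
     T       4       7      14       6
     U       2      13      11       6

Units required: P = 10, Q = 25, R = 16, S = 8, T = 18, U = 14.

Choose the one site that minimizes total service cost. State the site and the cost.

With exactly 1 open, each farm uses its cheapest among the chosen.
{Delta}: P→Delta 7·10=70, Q→Delta 3·25=75, R→Delta 4·16=64, S→Delta 4·8=32, T→Delta 6·18=108, U→Delta 6·14=84. Service cost 433.
{Alpha}: service cost 476
{Bravo}: service cost 796
Among all 4 size-1 choices, {Delta} is lowest.

Choose Delta only; total service cost 433.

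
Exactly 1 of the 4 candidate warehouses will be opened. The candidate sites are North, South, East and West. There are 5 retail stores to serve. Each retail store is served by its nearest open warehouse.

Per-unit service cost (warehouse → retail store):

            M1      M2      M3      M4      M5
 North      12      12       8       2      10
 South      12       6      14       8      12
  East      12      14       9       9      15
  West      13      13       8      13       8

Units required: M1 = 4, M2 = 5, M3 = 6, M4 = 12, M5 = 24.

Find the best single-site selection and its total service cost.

Choose North only; total service cost 420.

With exactly 1 open, each retail store uses its cheapest among the chosen.
{North}: M1→North 12·4=48, M2→North 12·5=60, M3→North 8·6=48, M4→North 2·12=24, M5→North 10·24=240. Service cost 420.
{West}: service cost 513
{South}: service cost 546
Among all 4 size-1 choices, {North} is lowest.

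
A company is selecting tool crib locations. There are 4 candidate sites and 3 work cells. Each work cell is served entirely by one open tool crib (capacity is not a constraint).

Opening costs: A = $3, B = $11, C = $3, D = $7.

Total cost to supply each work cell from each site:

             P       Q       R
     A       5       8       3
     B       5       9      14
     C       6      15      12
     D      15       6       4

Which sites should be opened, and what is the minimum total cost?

For any fixed open set, each work cell goes to its cheapest open site; total = fixed + service.
{A}: P→A 5, Q→A 8, R→A 3. Service 16; fixed 3; total 19.
{A, C}: service 16 + fixed 6 = 22
{A, D}: service 14 + fixed 10 = 24
{A, B, C, D}: service 14 + fixed 24 = 38
(All 15 nonempty subsets were checked; A only is lowest.)

Open A only; minimum total cost 19.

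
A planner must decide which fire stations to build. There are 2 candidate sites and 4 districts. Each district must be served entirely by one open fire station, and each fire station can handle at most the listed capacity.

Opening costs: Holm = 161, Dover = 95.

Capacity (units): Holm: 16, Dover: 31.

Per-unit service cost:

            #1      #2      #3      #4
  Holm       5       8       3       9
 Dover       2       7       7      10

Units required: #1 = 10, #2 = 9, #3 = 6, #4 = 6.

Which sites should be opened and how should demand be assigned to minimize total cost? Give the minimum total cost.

Open {Dover}: #1→Dover 2·10=20, #2→Dover 7·9=63, #3→Dover 7·6=42, #4→Dover 10·6=60.
Loads: Dover carries 31/31. Service 185; fixed 95; total 280.
Next best feasible plan costs 411.

Minimum total cost: 280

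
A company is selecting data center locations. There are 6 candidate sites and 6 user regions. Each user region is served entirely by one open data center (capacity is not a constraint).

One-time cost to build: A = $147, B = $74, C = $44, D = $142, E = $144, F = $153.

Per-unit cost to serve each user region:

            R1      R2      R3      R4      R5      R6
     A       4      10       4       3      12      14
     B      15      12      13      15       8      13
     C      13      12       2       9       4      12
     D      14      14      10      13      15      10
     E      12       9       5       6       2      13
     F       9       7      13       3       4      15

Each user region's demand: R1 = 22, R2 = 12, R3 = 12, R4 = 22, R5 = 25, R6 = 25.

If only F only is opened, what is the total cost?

Each user region is assigned to its cheapest site among the open ones.
{F}: R1→F 9·22=198, R2→F 7·12=84, R3→F 13·12=156, R4→F 3·22=66, R5→F 4·25=100, R6→F 15·25=375. Service 979; fixed 153; total 1132.

Total cost: 1132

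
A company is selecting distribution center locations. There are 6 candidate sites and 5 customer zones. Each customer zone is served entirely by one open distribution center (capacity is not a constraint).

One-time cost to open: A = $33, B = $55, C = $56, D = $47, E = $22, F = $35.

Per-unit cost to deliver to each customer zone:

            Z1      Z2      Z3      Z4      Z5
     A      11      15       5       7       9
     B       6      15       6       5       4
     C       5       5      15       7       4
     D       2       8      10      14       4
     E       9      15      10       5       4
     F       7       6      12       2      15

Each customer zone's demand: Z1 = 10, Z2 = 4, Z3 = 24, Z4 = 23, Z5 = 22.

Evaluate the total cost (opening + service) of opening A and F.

Each customer zone is assigned to its cheapest site among the open ones.
{A, F}: Z1→F 7·10=70, Z2→F 6·4=24, Z3→A 5·24=120, Z4→F 2·23=46, Z5→A 9·22=198. Service 458; fixed 68; total 526.

Total cost: 526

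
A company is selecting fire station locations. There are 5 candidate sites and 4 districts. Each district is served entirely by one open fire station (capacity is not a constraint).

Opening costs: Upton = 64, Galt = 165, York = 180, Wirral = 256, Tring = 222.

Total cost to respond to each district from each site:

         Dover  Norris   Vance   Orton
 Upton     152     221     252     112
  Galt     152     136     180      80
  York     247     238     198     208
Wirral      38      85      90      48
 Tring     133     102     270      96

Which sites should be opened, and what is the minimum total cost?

Open Wirral only; minimum total cost 517.

For any fixed open set, each district goes to its cheapest open site; total = fixed + service.
{Wirral}: Dover→Wirral 38, Norris→Wirral 85, Vance→Wirral 90, Orton→Wirral 48. Service 261; fixed 256; total 517.
{Upton, Wirral}: Dover→Wirral 38, Norris→Wirral 85, Vance→Wirral 90, Orton→Wirral 48. Service 261; fixed 320; total 581.
{Galt, Wirral}: service 261 + fixed 421 = 682
{Upton, Galt, York, Wirral, Tring}: Dover→Wirral 38, Norris→Wirral 85, Vance→Wirral 90, Orton→Wirral 48. Service 261; fixed 887; total 1148.
No other subset beats 517.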